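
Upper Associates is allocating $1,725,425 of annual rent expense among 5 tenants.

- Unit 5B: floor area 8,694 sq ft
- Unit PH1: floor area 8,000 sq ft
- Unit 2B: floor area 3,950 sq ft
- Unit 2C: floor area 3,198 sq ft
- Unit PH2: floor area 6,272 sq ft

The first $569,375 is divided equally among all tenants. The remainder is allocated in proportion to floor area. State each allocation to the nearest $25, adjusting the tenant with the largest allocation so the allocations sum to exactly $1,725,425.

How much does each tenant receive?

Equal tier: $569,375 ÷ 5 = $113,875 apiece.
Remainder $1,156,050 by floor area (total 30,114): Unit 5B 333,755.02 → $333,750; Unit PH1 307,112.97 → $307,125; Unit 2B 151,637.03 → $151,625; Unit 2C 122,768.41 → $122,775; Unit PH2 240,776.57 → $240,775.
Totals: Unit 5B $113,875 + $333,750 = $447,625; Unit PH1 $113,875 + $307,125 = $421,000; Unit 2B $113,875 + $151,625 = $265,500; Unit 2C $113,875 + $122,775 = $236,650; Unit PH2 $113,875 + $240,775 = $354,650.

Unit 5B: $447,625; Unit PH1: $421,000; Unit 2B: $265,500; Unit 2C: $236,650; Unit PH2: $354,650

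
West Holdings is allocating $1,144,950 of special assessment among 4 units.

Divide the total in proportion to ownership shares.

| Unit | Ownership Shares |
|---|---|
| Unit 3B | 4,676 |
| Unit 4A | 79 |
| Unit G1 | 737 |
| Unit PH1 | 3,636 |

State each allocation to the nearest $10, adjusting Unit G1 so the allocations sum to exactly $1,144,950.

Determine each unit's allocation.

Unit 3B: $586,520; Unit 4A: $9,910; Unit G1: $92,450; Unit PH1: $456,070

Combined ownership shares = 9,128.
Proportional shares: Unit 3B 4,676/9,128 × $1,144,950 = 586,523.47; Unit 4A 79/9,128 × $1,144,950 = 9,909.19; Unit G1 737/9,128 × $1,144,950 = 92,443.93; Unit PH1 3,636/9,128 × $1,144,950 = 456,073.42.
After rounding ($10): Unit 3B $586,520; Unit 4A $9,910; Unit G1 $92,440; Unit PH1 $456,070. Sum = $1,144,940.
Difference $1,144,950 − $1,144,940 = +$10 applied to Unit G1: Unit G1 becomes $92,450.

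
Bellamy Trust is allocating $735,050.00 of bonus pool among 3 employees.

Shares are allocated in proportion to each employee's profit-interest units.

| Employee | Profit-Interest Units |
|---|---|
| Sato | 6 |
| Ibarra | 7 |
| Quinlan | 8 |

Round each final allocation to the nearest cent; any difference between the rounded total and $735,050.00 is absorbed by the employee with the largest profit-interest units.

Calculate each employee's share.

Sato: $210,014.29 · Ibarra: $245,016.67 · Quinlan: $280,019.04

Profit-interest units total: 6 + 7 + 8 = 21.
Proportional shares: Sato 210,014.2857; Ibarra 245,016.6667; Quinlan 280,019.0476.
At nearest cent: Sato $210,014.29; Ibarra $245,016.67; Quinlan $280,019.05. Sum = $735,050.01.
Difference $735,050.00 − $735,050.01 = −$0.01 applied to largest profit-interest units (Quinlan): Quinlan becomes $280,019.04.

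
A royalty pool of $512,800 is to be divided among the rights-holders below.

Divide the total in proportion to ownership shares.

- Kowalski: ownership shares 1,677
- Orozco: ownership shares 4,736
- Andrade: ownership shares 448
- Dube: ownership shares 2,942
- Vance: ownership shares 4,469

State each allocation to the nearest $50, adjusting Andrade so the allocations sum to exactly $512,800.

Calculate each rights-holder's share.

Kowalski: $60,250; Orozco: $170,150; Andrade: $16,150; Dube: $105,700; Vance: $160,550

Ownership shares total: 14,272.
Unrounded shares: Kowalski 1,677/14,272 × $512,800 = 60,255.44; Orozco 4,736/14,272 × $512,800 = 170,166.82; Andrade 448/14,272 × $512,800 = 16,096.86; Dube 2,942/14,272 × $512,800 = 105,707.51; Vance 4,469/14,272 × $512,800 = 160,573.37.
Rounded to nearest $50: Kowalski $60,250; Orozco $170,150; Andrade $16,100; Dube $105,700; Vance $160,550. Sum = $512,750.
Difference $512,800 − $512,750 = +$50 applied to Andrade: Andrade becomes $16,150.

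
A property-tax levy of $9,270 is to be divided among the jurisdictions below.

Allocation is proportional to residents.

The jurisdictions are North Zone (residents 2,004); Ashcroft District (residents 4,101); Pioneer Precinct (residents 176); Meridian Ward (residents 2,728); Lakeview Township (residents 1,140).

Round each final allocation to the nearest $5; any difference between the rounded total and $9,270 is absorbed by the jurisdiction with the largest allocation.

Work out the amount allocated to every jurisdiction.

North Zone: $1,830 · Ashcroft District: $3,750 · Pioneer Precinct: $160 · Meridian Ward: $2,490 · Lakeview Township: $1,040

Combined residents = 10,149.
Raw shares: North Zone 2,004/10,149 × $9,270 = 1,830.43; Ashcroft District 4,101/10,149 × $9,270 = 3,745.81; Pioneer Precinct 176/10,149 × $9,270 = 160.76; Meridian Ward 2,728/10,149 × $9,270 = 2,491.73; Lakeview Township 1,140/10,149 × $9,270 = 1,041.27.
Rounded to nearest $5: North Zone $1,830; Ashcroft District $3,745; Pioneer Precinct $160; Meridian Ward $2,490; Lakeview Township $1,040. Sum = $9,265.
Difference $9,270 − $9,265 = +$5 applied to largest allocation (Ashcroft District): Ashcroft District becomes $3,750.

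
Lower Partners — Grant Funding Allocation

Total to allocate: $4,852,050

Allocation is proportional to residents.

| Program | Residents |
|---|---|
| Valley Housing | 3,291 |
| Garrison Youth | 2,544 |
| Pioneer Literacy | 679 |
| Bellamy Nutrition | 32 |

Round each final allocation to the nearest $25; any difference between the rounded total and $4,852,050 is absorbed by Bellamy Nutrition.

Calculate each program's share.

Valley Housing: $2,439,375; Garrison Youth: $1,885,675; Pioneer Literacy: $503,300; Bellamy Nutrition: $23,700

Residents total: 6,546.
Raw shares: Valley Housing 3,291/6,546 × $4,852,050 = 2,439,367.03; Garrison Youth 2,544/6,546 × $4,852,050 = 1,885,672.96; Pioneer Literacy 679/6,546 × $4,852,050 = 503,290.86; Bellamy Nutrition 32/6,546 × $4,852,050 = 23,719.16.
At nearest $25: Valley Housing $2,439,375; Garrison Youth $1,885,675; Pioneer Literacy $503,300; Bellamy Nutrition $23,725. Sum = $4,852,075.
Difference $4,852,050 − $4,852,075 = −$25 applied to Bellamy Nutrition: Bellamy Nutrition becomes $23,700.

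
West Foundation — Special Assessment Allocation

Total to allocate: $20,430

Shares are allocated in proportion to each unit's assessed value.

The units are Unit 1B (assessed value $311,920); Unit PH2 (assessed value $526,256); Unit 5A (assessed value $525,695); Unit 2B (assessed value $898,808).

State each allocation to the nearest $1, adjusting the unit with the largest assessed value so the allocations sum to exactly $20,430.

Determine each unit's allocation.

Assessed value total: 311,920 + 526,256 + 525,695 + 898,808 = 2,262,679.
Unrounded shares: Unit 1B 2,816.36; Unit PH2 4,751.63; Unit 5A 4,746.56; Unit 2B 8,115.45.
Rounded to nearest $1: Unit 1B $2,816; Unit PH2 $4,752; Unit 5A $4,747; Unit 2B $8,115. Sum = $20,430.
Rounded total matches; no reconciliation needed.

Unit 1B: $2,816; Unit PH2: $4,752; Unit 5A: $4,747; Unit 2B: $8,115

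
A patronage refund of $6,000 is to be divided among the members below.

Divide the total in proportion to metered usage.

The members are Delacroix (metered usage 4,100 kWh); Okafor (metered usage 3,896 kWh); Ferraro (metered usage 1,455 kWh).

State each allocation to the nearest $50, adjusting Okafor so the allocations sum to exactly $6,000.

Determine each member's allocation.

Combined metered usage = 9,451.
Proportional shares: Delacroix 4,100/9,451 × $6,000 = 2,602.90; Okafor 3,896/9,451 × $6,000 = 2,473.39; Ferraro 1,455/9,451 × $6,000 = 923.71.
At nearest $50: Delacroix $2,600; Okafor $2,450; Ferraro $900. Sum = $5,950.
Difference $6,000 − $5,950 = +$50 applied to Okafor: Okafor becomes $2,500.

Delacroix: $2,600 · Okafor: $2,500 · Ferraro: $900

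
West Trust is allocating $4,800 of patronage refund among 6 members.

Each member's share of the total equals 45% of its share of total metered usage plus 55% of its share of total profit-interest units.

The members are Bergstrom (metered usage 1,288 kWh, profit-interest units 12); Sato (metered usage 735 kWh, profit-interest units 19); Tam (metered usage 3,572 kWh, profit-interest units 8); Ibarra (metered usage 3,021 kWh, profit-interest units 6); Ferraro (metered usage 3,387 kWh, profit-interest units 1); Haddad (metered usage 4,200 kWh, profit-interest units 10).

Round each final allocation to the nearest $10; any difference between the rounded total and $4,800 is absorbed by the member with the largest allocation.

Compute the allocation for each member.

Metered usage total 16,203; profit-interest units total 56.
Composite weights (45% metered usage + 55% profit-interest units): Bergstrom 0.1536; Sato 0.2070; Tam 0.1778; Ibarra 0.1428; Ferraro 0.1039; Haddad 0.2149.
Raw shares: Bergstrom 737.42; Sato 993.70; Tam 853.32; Ibarra 685.58; Ferraro 498.66; Haddad 1,031.32.
At nearest $10: Bergstrom $740; Sato $990; Tam $850; Ibarra $690; Ferraro $500; Haddad $1,030. Sum = $4,800.
No rounding difference to absorb.

Bergstrom: $740; Sato: $990; Tam: $850; Ibarra: $690; Ferraro: $500; Haddad: $1,030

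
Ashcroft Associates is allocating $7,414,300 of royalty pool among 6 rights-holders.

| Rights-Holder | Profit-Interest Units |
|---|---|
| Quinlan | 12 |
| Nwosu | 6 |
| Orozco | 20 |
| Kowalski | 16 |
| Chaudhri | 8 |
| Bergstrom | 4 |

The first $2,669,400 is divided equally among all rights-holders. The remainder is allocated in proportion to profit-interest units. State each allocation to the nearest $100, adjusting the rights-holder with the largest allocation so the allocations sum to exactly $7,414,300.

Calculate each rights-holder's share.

Quinlan: $1,307,600 | Nwosu: $876,300 | Orozco: $1,882,700 | Kowalski: $1,595,200 | Chaudhri: $1,020,000 | Bergstrom: $732,500

$2,669,400 shared equally gives $444,900 per rights-holder.
Remainder $4,744,900 by profit-interest units (total 66): Quinlan 862,709.09 → $862,700; Nwosu 431,354.55 → $431,400; Orozco 1,437,848.48 → $1,437,800; Kowalski 1,150,278.79 → $1,150,300; Chaudhri 575,139.39 → $575,100; Bergstrom 287,569.70 → $287,600.
Totals: Quinlan $444,900 + $862,700 = $1,307,600; Nwosu $444,900 + $431,400 = $876,300; Orozco $444,900 + $1,437,800 = $1,882,700; Kowalski $444,900 + $1,150,300 = $1,595,200; Chaudhri $444,900 + $575,100 = $1,020,000; Bergstrom $444,900 + $287,600 = $732,500.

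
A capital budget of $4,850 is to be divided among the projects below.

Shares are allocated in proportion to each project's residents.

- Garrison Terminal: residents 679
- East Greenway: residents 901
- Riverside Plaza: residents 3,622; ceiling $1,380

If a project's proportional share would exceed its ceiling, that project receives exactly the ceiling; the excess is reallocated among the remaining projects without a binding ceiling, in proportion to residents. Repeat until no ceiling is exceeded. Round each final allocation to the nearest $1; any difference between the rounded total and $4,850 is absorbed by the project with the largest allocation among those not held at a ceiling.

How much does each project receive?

Sum of residents: 5,202.
Unconstrained shares: Garrison Terminal 633.05; East Greenway 840.03; Riverside Plaza 3,376.91.
Held at cap: Riverside Plaza ($1,380); balance $3,470 reallocated over remaining residents 1,580.
Remaining shares: Garrison Terminal 1,491.22 → $1,491; East Greenway 1,978.78 → $1,979.

Garrison Terminal: $1,491 | East Greenway: $1,979 | Riverside Plaza: $1,380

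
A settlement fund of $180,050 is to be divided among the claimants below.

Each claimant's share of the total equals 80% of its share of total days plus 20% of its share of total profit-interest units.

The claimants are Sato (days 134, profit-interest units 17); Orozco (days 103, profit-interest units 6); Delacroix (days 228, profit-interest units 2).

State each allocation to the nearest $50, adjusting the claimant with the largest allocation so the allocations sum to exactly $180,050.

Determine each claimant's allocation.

Totals — days 465, profit-interest units 25.
Combined weights (80% days + 20% profit-interest units): Sato 0.3665; Orozco 0.2252; Delacroix 0.4083.
Pro-rata amounts: Sato 65,995.10; Orozco 40,548.03; Delacroix 73,506.86.
Rounded to nearest $50: Sato $66,000; Orozco $40,550; Delacroix $73,500. Sum = $180,050.
No rounding difference to absorb.

Sato: $66,000 · Orozco: $40,550 · Delacroix: $73,500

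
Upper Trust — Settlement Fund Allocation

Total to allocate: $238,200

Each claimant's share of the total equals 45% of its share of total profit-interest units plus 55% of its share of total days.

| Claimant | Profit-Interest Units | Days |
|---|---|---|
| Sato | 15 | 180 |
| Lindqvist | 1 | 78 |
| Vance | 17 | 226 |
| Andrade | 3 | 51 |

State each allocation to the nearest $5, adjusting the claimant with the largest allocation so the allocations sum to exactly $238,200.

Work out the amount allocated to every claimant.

Sato: $88,740; Lindqvist: $22,080; Vance: $105,960; Andrade: $21,420

Profit-interest units total 36; days total 535.
Combined weights (45% profit-interest units + 55% days): Sato 0.3725; Lindqvist 0.0927; Vance 0.4448; Andrade 0.0899.
Unrounded shares: Sato 88,740.63; Lindqvist 22,078.02; Vance 105,960.04; Andrade 21,421.30.
At nearest $5: Sato $88,740; Lindqvist $22,080; Vance $105,960; Andrade $21,420. Sum = $238,200.
Rounded total matches; no reconciliation needed.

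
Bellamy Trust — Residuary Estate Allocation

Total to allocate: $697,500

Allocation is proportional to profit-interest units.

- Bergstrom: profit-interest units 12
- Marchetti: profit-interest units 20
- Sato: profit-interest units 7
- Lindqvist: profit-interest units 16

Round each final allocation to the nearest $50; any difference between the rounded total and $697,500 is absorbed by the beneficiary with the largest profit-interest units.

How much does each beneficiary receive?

Combined profit-interest units = 12 + 20 + 7 + 16 = 55.
Proportional shares: Bergstrom 152,181.82; Marchetti 253,636.36; Sato 88,772.73; Lindqvist 202,909.09.
At nearest $50: Bergstrom $152,200; Marchetti $253,650; Sato $88,750; Lindqvist $202,900. Sum = $697,500.
No rounding difference to absorb.

Bergstrom: $152,200; Marchetti: $253,650; Sato: $88,750; Lindqvist: $202,900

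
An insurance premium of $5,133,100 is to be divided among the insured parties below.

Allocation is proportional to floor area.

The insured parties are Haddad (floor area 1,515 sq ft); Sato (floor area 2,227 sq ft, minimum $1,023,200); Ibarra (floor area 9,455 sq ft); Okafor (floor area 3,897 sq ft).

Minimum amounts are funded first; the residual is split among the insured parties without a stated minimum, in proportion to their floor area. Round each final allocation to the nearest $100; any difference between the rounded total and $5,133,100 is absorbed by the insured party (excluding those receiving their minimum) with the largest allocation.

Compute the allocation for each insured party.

Minimums first: Sato $1,023,200. Balance $4,109,900.
Balance split over remaining floor area 14,867: Haddad 418,813.38 → $418,800; Ibarra 2,613,782.50 → $2,613,800; Okafor 1,077,304.12 → $1,077,300.

Haddad: $418,800; Sato: $1,023,200; Ibarra: $2,613,800; Okafor: $1,077,300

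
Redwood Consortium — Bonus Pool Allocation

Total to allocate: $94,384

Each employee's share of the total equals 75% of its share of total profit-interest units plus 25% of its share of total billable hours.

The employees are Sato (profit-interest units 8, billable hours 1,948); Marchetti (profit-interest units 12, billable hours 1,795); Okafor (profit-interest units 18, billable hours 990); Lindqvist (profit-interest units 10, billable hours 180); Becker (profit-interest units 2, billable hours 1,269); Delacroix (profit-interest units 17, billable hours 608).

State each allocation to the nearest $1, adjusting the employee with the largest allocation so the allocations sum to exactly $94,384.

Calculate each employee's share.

Profit-interest units total 67; billable hours total 6,790.
Combined weights (75% profit-interest units + 25% billable hours): Sato 0.1613; Marchetti 0.2004; Okafor 0.2379; Lindqvist 0.1186; Becker 0.0691; Delacroix 0.2127.
Proportional shares: Sato 15,221.81; Marchetti 18,916.27; Okafor 22,458.03; Lindqvist 11,190.89; Becker 6,522.99; Delacroix 20,074.00.
Rounded to nearest $1: Sato $15,222; Marchetti $18,916; Okafor $22,458; Lindqvist $11,191; Becker $6,523; Delacroix $20,074. Sum = $94,384.
No rounding difference to absorb.

Sato: $15,222; Marchetti: $18,916; Okafor: $22,458; Lindqvist: $11,191; Becker: $6,523; Delacroix: $20,074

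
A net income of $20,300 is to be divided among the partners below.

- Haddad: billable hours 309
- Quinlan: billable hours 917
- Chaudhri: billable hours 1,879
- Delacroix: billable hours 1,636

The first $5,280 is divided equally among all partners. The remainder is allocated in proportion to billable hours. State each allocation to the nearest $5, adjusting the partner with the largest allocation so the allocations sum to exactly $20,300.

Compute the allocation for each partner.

Haddad: $2,300; Quinlan: $4,225; Chaudhri: $7,270; Delacroix: $6,505

$5,280 shared equally gives $1,320 per partner.
Remainder $15,020 by billable hours (total 4,741): Haddad 978.95 → $980; Quinlan 2,905.16 → $2,905; Chaudhri 5,952.87 → $5,955; Delacroix 5,183.02 → $5,185.
Rounding difference −$5 on remainder applied to Chaudhri.
Totals: Haddad $1,320 + $980 = $2,300; Quinlan $1,320 + $2,905 = $4,225; Chaudhri $1,320 + $5,950 = $7,270; Delacroix $1,320 + $5,185 = $6,505.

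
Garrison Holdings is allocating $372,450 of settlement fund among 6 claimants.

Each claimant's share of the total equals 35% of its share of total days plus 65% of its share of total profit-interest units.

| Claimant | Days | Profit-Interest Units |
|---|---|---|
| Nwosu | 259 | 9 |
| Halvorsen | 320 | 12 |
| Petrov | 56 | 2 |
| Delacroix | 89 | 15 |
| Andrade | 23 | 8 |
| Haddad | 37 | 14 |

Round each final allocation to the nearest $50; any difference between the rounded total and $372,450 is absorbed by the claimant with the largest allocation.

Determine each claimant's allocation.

Days total 784; profit-interest units total 60.
Blended shares (35% days + 65% profit-interest units): Nwosu 0.2131; Halvorsen 0.2729; Petrov 0.0467; Delacroix 0.2022; Andrade 0.0969; Haddad 0.1682.
Raw shares: Nwosu 79,378.41; Halvorsen 101,625.64; Petrov 17,381.00; Delacroix 75,321.36; Andrade 36,103.26; Haddad 62,640.33.
At nearest $50: Nwosu $79,400; Halvorsen $101,650; Petrov $17,400; Delacroix $75,300; Andrade $36,100; Haddad $62,650. Sum = $372,500.
Difference $372,450 − $372,500 = −$50 applied to largest allocation (Halvorsen): Halvorsen becomes $101,600.

Nwosu: $79,400 · Halvorsen: $101,600 · Petrov: $17,400 · Delacroix: $75,300 · Andrade: $36,100 · Haddad: $62,650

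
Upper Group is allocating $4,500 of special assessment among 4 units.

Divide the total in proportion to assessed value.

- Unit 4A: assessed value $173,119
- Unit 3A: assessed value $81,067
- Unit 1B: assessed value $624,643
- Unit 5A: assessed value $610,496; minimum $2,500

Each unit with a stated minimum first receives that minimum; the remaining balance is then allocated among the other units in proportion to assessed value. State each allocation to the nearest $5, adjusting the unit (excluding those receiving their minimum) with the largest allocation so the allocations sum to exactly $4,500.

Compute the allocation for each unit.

Guaranteed amounts: Unit 5A $2,500. Residual $2,000.
Residual split over remaining assessed value 878,829: Unit 4A 393.98 → $395; Unit 3A 184.49 → $185; Unit 1B 1,421.53 → $1,420.

Unit 4A: $395; Unit 3A: $185; Unit 1B: $1,420; Unit 5A: $2,500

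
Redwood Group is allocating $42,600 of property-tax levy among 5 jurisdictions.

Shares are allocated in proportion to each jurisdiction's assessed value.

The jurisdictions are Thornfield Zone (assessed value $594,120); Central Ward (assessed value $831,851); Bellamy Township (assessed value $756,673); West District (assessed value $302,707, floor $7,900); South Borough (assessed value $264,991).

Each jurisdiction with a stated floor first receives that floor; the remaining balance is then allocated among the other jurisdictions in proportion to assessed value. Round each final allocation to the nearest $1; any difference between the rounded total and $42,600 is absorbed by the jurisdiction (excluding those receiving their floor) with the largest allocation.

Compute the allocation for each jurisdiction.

Thornfield Zone: $8,423; Central Ward: $11,793; Bellamy Township: $10,727; West District: $7,900; South Borough: $3,757

Fund the minimums — West District $7,900. Residual $34,700.
Residual split over remaining assessed value 2,447,635: Thornfield Zone 8,422.81 → $8,423; Central Ward 11,793.11 → $11,793; Bellamy Township 10,727.32 → $10,727; South Borough 3,756.76 → $3,757.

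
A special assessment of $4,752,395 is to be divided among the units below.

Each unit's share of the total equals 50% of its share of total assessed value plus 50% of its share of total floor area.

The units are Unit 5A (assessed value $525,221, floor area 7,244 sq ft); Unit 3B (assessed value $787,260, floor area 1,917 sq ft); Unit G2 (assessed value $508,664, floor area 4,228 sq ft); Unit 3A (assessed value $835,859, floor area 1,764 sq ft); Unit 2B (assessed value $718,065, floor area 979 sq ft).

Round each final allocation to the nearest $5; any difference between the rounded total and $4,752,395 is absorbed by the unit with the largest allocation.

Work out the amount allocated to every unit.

Assessed value total 3,375,069; floor area total 16,132.
Blended shares (50% assessed value + 50% floor area): Unit 5A 0.3023; Unit 3B 0.1760; Unit G2 0.2064; Unit 3A 0.1785; Unit 2B 0.1367.
Unrounded shares: Unit 5A 1,436,799.26; Unit 3B 836,634.40; Unit G2 980,894.22; Unit 3A 848,313.78; Unit 2B 649,753.35.
After rounding ($5): Unit 5A $1,436,800; Unit 3B $836,635; Unit G2 $980,895; Unit 3A $848,315; Unit 2B $649,755. Sum = $4,752,400.
Difference $4,752,395 − $4,752,400 = −$5 applied to largest allocation (Unit 5A): Unit 5A becomes $1,436,795.

Unit 5A: $1,436,795; Unit 3B: $836,635; Unit G2: $980,895; Unit 3A: $848,315; Unit 2B: $649,755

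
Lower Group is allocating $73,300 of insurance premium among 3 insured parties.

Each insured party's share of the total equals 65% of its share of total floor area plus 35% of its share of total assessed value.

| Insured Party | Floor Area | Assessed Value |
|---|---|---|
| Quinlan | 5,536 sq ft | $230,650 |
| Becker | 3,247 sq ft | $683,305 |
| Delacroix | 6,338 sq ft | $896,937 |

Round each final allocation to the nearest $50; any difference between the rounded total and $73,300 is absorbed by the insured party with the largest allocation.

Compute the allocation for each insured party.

Totals — floor area 15,121, assessed value 1,810,892.
Blended shares (65% floor area + 35% assessed value): Quinlan 0.2826; Becker 0.2716; Delacroix 0.4458.
Raw shares: Quinlan 20,711.10; Becker 19,911.44; Delacroix 32,677.46.
After rounding ($50): Quinlan $20,700; Becker $19,900; Delacroix $32,700. Sum = $73,300.
Rounded total matches; no reconciliation needed.

Quinlan: $20,700 | Becker: $19,900 | Delacroix: $32,700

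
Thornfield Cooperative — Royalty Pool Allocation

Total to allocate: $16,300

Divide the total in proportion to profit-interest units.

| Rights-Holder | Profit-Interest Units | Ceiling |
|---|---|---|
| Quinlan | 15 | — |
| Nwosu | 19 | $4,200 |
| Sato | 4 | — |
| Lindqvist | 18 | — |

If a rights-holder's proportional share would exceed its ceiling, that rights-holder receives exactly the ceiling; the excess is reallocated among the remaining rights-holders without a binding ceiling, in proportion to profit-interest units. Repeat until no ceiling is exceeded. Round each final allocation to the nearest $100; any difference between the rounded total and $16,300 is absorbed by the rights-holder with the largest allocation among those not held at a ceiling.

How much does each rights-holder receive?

Quinlan: $4,900; Nwosu: $4,200; Sato: $1,300; Lindqvist: $5,900

Profit-interest units total: 56.
Proportional shares (ignoring caps): Quinlan 4,366.07; Nwosu 5,530.36; Sato 1,164.29; Lindqvist 5,239.29.
Capped: Nwosu ($4,200); balance $12,100 reallocated over remaining profit-interest units 37.
Redistributed shares: Quinlan 4,905.41 → $4,900; Sato 1,308.11 → $1,300; Lindqvist 5,886.49 → $5,900.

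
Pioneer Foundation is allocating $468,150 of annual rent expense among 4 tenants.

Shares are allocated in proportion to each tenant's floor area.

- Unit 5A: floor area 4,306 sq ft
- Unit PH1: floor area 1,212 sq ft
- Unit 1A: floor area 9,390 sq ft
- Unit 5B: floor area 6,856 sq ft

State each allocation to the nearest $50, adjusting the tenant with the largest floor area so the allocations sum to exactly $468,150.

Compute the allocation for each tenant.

Floor area total: 21,764.
Unrounded shares: Unit 5A 4,306/21,764 × $468,150 = 92,623.32; Unit PH1 1,212/21,764 × $468,150 = 26,070.47; Unit 1A 9,390/21,764 × $468,150 = 201,981.64; Unit 5B 6,856/21,764 × $468,150 = 147,474.56.
After rounding ($50): Unit 5A $92,600; Unit PH1 $26,050; Unit 1A $202,000; Unit 5B $147,450. Sum = $468,100.
Difference $468,150 − $468,100 = +$50 applied to largest floor area (Unit 1A): Unit 1A becomes $202,050.

Unit 5A: $92,600 · Unit PH1: $26,050 · Unit 1A: $202,050 · Unit 5B: $147,450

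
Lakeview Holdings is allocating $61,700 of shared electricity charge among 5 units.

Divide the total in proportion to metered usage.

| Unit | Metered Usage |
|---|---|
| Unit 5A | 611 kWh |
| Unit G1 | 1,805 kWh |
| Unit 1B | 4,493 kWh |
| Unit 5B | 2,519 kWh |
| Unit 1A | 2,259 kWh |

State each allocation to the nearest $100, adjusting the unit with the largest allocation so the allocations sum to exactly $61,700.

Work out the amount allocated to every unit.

Unit 5A: $3,200 | Unit G1: $9,500 | Unit 1B: $23,800 | Unit 5B: $13,300 | Unit 1A: $11,900

Total metered usage = 11,687.
Unrounded shares: Unit 5A 611/11,687 × $61,700 = 3,225.70; Unit G1 1,805/11,687 × $61,700 = 9,529.26; Unit 1B 4,493/11,687 × $61,700 = 23,720.21; Unit 5B 2,519/11,687 × $61,700 = 13,298.73; Unit 1A 2,259/11,687 × $61,700 = 11,926.10.
Rounded to nearest $100: Unit 5A $3,200; Unit G1 $9,500; Unit 1B $23,700; Unit 5B $13,300; Unit 1A $11,900. Sum = $61,600.
Difference $61,700 − $61,600 = +$100 applied to largest allocation (Unit 1B): Unit 1B becomes $23,800.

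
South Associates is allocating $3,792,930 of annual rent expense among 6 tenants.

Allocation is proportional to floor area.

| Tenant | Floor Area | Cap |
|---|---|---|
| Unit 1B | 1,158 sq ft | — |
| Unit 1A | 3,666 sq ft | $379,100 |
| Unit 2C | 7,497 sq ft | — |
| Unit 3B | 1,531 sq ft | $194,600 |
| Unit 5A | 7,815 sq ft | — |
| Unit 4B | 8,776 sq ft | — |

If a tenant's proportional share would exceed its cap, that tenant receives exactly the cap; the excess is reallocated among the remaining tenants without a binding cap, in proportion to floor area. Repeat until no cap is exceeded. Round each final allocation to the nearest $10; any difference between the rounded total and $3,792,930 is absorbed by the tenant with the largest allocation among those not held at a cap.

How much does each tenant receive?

Unit 1B: $147,660 · Unit 1A: $379,100 · Unit 2C: $955,980 · Unit 3B: $194,600 · Unit 5A: $996,530 · Unit 4B: $1,119,060

Combined floor area = 30,443.
Unconstrained shares: Unit 1B 144,276.61; Unit 1A 456,751.35; Unit 2C 934,060.25; Unit 3B 190,749.13; Unit 5A 973,680.25; Unit 4B 1,093,412.40.
Cap binds for Unit 1A ($379,100); residual $3,413,830 reallocated over remaining floor area 26,777.
Cap binds for Unit 3B ($194,600); residual $3,219,230 reallocated over remaining floor area 25,246.
Shares after redistribution: Unit 1B 147,661.74 → $147,660; Unit 2C 955,975.89 → $955,980; Unit 5A 996,525.49 → $996,530; Unit 4B 1,119,066.88 → $1,119,070.
Rounding difference −$10 applied to Unit 4B → $1,119,060.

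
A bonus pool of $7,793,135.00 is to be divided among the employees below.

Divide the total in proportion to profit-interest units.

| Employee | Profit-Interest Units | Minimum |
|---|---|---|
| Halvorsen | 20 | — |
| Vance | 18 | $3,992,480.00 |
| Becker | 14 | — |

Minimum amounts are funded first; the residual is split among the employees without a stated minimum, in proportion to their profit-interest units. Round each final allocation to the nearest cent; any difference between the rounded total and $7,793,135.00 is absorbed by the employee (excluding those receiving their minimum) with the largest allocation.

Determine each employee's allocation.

Fund the minimums — Vance $3,992,480.00. Remaining pool $3,800,655.00.
Remaining pool split over remaining profit-interest units 34: Halvorsen 2,235,679.4118 → $2,235,679.41; Becker 1,564,975.5882 → $1,564,975.59.

Halvorsen: $2,235,679.41 | Vance: $3,992,480.00 | Becker: $1,564,975.59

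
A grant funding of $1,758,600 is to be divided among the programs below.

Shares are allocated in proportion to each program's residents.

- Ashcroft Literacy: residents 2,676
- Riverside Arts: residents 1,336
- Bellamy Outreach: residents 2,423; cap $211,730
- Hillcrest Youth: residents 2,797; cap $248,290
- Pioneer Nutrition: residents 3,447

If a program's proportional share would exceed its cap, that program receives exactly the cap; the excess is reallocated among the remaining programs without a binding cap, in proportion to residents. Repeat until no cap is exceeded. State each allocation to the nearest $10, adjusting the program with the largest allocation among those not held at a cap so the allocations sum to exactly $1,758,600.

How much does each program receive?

Ashcroft Literacy: $465,880; Riverside Arts: $232,590; Bellamy Outreach: $211,730; Hillcrest Youth: $248,290; Pioneer Nutrition: $600,110

Combined residents = 12,679.
Proportional shares (ignoring caps): Ashcroft Literacy 371,165.99; Riverside Arts 185,305.59; Bellamy Outreach 336,074.44; Hillcrest Youth 387,948.91; Pioneer Nutrition 478,105.07.
Held at cap: Bellamy Outreach ($211,730), Hillcrest Youth ($248,290); balance $1,298,580 reallocated over remaining residents 7,459.
Shares after redistribution: Ashcroft Literacy 465,880.16 → $465,880; Riverside Arts 232,591.89 → $232,590; Pioneer Nutrition 600,107.96 → $600,110.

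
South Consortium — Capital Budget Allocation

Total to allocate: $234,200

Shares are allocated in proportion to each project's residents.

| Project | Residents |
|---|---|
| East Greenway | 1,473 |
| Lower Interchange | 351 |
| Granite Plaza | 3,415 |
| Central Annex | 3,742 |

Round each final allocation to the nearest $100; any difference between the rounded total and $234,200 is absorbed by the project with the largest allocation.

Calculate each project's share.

Total residents = 8,981.
Raw shares: East Greenway 1,473/8,981 × $234,200 = 38,411.82; Lower Interchange 351/8,981 × $234,200 = 9,153.12; Granite Plaza 3,415/8,981 × $234,200 = 89,053.89; Central Annex 3,742/8,981 × $234,200 = 97,581.16.
Rounded to nearest $100: East Greenway $38,400; Lower Interchange $9,200; Granite Plaza $89,100; Central Annex $97,600. Sum = $234,300.
Difference $234,200 − $234,300 = −$100 applied to largest allocation (Central Annex): Central Annex becomes $97,500.

East Greenway: $38,400 | Lower Interchange: $9,200 | Granite Plaza: $89,100 | Central Annex: $97,500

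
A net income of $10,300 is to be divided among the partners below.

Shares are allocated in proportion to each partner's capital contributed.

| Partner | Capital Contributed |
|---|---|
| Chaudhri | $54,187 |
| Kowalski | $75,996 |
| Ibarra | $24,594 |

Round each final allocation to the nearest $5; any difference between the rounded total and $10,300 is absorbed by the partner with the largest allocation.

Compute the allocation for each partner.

Capital contributed total: 154,777.
Pro-rata amounts: Chaudhri 54,187/154,777 × $10,300 = 3,606.00; Kowalski 75,996/154,777 × $10,300 = 5,057.33; Ibarra 24,594/154,777 × $10,300 = 1,636.67.
At nearest $5: Chaudhri $3,605; Kowalski $5,055; Ibarra $1,635. Sum = $10,295.
Difference $10,300 − $10,295 = +$5 applied to largest allocation (Kowalski): Kowalski becomes $5,060.

Chaudhri: $3,605 | Kowalski: $5,060 | Ibarra: $1,635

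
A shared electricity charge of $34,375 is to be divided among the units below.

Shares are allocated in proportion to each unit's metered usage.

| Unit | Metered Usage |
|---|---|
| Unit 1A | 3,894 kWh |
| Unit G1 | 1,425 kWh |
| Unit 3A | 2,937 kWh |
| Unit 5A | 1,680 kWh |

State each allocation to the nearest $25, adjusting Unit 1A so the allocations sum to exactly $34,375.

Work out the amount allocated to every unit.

Unit 1A: $13,500 | Unit G1: $4,925 | Unit 3A: $10,150 | Unit 5A: $5,800

Total metered usage = 9,936.
Unrounded shares: Unit 1A 3,894/9,936 × $34,375 = 13,471.84; Unit G1 1,425/9,936 × $34,375 = 4,929.99; Unit 3A 2,937/9,936 × $34,375 = 10,160.97; Unit 5A 1,680/9,936 × $34,375 = 5,812.20.
After rounding ($25): Unit 1A $13,475; Unit G1 $4,925; Unit 3A $10,150; Unit 5A $5,800. Sum = $34,350.
Difference $34,375 − $34,350 = +$25 applied to Unit 1A: Unit 1A becomes $13,500.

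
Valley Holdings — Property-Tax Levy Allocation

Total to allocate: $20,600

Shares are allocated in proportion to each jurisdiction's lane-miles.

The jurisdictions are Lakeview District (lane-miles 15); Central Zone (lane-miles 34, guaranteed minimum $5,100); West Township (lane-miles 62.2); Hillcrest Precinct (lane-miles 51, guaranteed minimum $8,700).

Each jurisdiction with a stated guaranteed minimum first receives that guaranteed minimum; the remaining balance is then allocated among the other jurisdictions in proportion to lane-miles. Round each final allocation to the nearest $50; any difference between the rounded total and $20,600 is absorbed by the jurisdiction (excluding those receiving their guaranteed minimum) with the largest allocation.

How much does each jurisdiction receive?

Minimums first: Central Zone $5,100; Hillcrest Precinct $8,700. Residual $6,800.
Residual split over remaining lane-miles 77.2: Lakeview District 1,321.24 → $1,300; West Township 5,478.76 → $5,500.

Lakeview District: $1,300 · Central Zone: $5,100 · West Township: $5,500 · Hillcrest Precinct: $8,700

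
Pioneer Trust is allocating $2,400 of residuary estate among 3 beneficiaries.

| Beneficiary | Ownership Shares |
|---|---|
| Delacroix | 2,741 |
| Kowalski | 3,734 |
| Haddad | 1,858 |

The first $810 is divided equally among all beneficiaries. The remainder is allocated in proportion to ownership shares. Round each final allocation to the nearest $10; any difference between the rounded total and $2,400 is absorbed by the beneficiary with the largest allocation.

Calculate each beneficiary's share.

Equal tier: $810 ÷ 3 = $270 apiece.
Remainder $1,590 by ownership shares (total 8,333): Delacroix 523.00 → $520; Kowalski 712.48 → $710; Haddad 354.52 → $350.
Rounding difference +$10 on remainder applied to Kowalski.
Totals: Delacroix $270 + $520 = $790; Kowalski $270 + $720 = $990; Haddad $270 + $350 = $620.

Delacroix: $790; Kowalski: $990; Haddad: $620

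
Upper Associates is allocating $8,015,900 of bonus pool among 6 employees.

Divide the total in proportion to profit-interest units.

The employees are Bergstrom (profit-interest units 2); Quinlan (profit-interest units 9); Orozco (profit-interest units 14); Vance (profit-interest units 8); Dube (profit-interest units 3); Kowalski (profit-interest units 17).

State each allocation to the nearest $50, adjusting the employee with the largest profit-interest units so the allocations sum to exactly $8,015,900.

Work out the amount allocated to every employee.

Bergstrom: $302,500 | Quinlan: $1,361,200 | Orozco: $2,117,400 | Vance: $1,209,950 | Dube: $453,750 | Kowalski: $2,571,100

Total profit-interest units = 53.
Pro-rata amounts: Bergstrom 2/53 × $8,015,900 = 302,486.79; Quinlan 9/53 × $8,015,900 = 1,361,190.57; Orozco 14/53 × $8,015,900 = 2,117,407.55; Vance 8/53 × $8,015,900 = 1,209,947.17; Dube 3/53 × $8,015,900 = 453,730.19; Kowalski 17/53 × $8,015,900 = 2,571,137.74.
After rounding ($50): Bergstrom $302,500; Quinlan $1,361,200; Orozco $2,117,400; Vance $1,209,950; Dube $453,750; Kowalski $2,571,150. Sum = $8,015,950.
Difference $8,015,900 − $8,015,950 = −$50 applied to largest profit-interest units (Kowalski): Kowalski becomes $2,571,100.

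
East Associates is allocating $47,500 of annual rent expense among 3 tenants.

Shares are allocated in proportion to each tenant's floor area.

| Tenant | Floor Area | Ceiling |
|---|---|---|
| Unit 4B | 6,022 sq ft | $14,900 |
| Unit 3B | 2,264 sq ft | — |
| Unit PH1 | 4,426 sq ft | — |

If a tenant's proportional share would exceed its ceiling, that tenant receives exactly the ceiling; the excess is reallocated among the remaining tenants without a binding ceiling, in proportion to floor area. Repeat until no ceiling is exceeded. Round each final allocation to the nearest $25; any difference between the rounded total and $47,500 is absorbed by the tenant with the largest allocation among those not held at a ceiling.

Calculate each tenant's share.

Floor area total: 12,712.
Proportional shares (ignoring caps): Unit 4B 22,501.97; Unit 3B 8,459.72; Unit PH1 16,538.31.
Capped: Unit 4B ($14,900); residual $32,600 reallocated over remaining floor area 6,690.
Remaining shares: Unit 3B 11,032.35 → $11,025; Unit PH1 21,567.65 → $21,575.

Unit 4B: $14,900 | Unit 3B: $11,025 | Unit PH1: $21,575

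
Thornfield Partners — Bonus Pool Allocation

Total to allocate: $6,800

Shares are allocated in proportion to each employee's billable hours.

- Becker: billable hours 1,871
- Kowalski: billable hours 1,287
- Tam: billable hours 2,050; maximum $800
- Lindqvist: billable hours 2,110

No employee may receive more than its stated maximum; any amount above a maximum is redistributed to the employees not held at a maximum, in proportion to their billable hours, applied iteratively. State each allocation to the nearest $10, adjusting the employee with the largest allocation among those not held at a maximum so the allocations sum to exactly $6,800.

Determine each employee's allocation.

Sum of billable hours: 7,318.
Proportional shares (ignoring caps): Becker 1,738.56; Kowalski 1,195.90; Tam 1,904.89; Lindqvist 1,960.64.
Capped: Tam ($800); balance $6,000 reallocated over remaining billable hours 5,268.
Remaining shares: Becker 2,130.98 → $2,130; Kowalski 1,465.83 → $1,470; Lindqvist 2,403.19 → $2,400.

Becker: $2,130 | Kowalski: $1,470 | Tam: $800 | Lindqvist: $2,400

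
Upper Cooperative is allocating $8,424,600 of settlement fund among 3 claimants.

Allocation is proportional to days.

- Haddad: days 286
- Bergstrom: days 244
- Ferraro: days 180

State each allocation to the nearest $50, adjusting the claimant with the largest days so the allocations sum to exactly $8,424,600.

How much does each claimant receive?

Haddad: $3,393,600; Bergstrom: $2,895,200; Ferraro: $2,135,800

Sum of days: 710.
Pro-rata amounts: Haddad 286/710 × $8,424,600 = 3,393,571.27; Bergstrom 244/710 × $8,424,600 = 2,895,214.65; Ferraro 180/710 × $8,424,600 = 2,135,814.08.
Rounded to nearest $50: Haddad $3,393,550; Bergstrom $2,895,200; Ferraro $2,135,800. Sum = $8,424,550.
Difference $8,424,600 − $8,424,550 = +$50 applied to largest days (Haddad): Haddad becomes $3,393,600.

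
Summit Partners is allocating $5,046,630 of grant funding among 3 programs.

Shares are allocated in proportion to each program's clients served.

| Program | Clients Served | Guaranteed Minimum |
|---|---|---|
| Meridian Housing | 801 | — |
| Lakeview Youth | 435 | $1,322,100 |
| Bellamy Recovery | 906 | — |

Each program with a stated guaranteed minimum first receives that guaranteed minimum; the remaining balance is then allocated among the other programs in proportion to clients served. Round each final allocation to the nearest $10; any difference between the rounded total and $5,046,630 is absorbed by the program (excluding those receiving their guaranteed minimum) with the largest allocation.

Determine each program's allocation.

Fund the minimums — Lakeview Youth $1,322,100. Balance $3,724,530.
Balance split over remaining clients served 1,707: Meridian Housing 1,747,714.43 → $1,747,710; Bellamy Recovery 1,976,815.57 → $1,976,820.

Meridian Housing: $1,747,710 | Lakeview Youth: $1,322,100 | Bellamy Recovery: $1,976,820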